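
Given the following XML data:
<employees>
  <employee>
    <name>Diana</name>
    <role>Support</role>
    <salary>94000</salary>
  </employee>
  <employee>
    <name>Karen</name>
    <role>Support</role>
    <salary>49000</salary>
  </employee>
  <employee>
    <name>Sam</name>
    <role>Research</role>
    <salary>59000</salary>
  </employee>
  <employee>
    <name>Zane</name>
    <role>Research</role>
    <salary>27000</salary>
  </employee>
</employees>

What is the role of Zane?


Searching for <employee> with <name>Zane</name>
Found at position 4
<role>Research</role>

ANSWER: Research


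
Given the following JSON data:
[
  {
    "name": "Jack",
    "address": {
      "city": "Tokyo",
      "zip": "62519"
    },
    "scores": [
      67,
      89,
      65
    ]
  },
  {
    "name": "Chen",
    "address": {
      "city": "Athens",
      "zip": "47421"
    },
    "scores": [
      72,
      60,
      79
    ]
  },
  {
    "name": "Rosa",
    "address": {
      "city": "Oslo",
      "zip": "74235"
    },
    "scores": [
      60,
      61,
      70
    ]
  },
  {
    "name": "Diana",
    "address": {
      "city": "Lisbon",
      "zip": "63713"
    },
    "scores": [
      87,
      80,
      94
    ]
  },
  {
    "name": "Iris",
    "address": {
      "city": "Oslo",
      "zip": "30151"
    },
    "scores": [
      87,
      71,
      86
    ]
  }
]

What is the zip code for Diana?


Path: records[3].address.zip
Value: 63713

ANSWER: 63713


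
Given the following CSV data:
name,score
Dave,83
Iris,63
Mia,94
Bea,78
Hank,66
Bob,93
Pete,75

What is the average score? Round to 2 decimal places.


Scores: 83, 63, 94, 78, 66, 93, 75
Sum = 552
Count = 7
Average = 552 / 7 = 78.86

ANSWER: 78.86


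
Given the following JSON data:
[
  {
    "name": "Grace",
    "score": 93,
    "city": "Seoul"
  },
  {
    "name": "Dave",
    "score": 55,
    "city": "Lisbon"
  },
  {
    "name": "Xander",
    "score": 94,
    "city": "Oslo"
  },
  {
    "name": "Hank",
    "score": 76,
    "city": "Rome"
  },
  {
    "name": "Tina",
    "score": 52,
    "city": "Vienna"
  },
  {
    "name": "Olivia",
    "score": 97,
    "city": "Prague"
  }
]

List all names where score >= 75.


Filtering records where score >= 75:
  Grace (score=93) -> YES
  Dave (score=55) -> no
  Xander (score=94) -> YES
  Hank (score=76) -> YES
  Tina (score=52) -> no
  Olivia (score=97) -> YES


ANSWER: Grace, Xander, Hank, Olivia


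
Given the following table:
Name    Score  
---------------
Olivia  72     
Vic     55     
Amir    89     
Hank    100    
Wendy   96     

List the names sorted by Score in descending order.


Sorting by Score (descending):
  Hank: 100
  Wendy: 96
  Amir: 89
  Olivia: 72
  Vic: 55


ANSWER: Hank, Wendy, Amir, Olivia, Vic


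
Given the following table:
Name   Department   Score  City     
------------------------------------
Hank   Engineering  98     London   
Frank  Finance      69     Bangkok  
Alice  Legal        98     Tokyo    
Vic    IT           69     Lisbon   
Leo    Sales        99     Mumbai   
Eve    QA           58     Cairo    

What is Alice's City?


Row 3: Alice
City = Tokyo

ANSWER: Tokyo


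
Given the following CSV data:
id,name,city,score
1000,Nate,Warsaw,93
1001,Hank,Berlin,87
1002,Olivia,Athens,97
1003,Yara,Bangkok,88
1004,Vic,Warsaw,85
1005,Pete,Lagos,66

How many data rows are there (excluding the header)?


Counting rows (excluding header):
Header: id,name,city,score
Data rows: 6

ANSWER: 6


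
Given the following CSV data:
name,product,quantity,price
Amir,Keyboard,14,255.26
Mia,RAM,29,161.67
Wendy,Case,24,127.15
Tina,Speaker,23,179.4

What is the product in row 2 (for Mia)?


Row 2: Mia
Column 'product' = RAM

ANSWER: RAM


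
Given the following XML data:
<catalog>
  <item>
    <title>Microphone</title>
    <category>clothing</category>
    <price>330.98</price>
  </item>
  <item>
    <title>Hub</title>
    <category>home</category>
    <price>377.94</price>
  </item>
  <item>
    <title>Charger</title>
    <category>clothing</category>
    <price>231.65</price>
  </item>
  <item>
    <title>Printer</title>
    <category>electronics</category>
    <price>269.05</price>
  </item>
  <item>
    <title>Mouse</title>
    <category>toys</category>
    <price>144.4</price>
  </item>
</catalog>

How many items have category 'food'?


Scanning <item> elements for <category>food</category>:
Count: 0

ANSWER: 0


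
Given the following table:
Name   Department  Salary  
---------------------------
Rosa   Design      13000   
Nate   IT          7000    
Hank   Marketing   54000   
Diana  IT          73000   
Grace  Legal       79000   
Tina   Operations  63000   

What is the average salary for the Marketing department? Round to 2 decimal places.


Marketing department members:
  Hank: 54000
Sum = 54000
Count = 1
Average = 54000 / 1 = 54000.00

ANSWER: 54000.00


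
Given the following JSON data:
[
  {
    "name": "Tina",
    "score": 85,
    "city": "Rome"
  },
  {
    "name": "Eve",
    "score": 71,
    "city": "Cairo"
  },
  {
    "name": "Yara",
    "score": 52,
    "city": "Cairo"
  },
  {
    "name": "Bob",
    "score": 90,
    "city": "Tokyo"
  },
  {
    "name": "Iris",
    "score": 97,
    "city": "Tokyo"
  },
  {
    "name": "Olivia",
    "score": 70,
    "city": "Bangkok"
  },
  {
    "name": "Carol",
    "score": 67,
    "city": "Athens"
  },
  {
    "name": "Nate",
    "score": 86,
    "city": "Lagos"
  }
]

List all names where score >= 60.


Filtering records where score >= 60:
  Tina (score=85) -> YES
  Eve (score=71) -> YES
  Yara (score=52) -> no
  Bob (score=90) -> YES
  Iris (score=97) -> YES
  Olivia (score=70) -> YES
  Carol (score=67) -> YES
  Nate (score=86) -> YES


ANSWER: Tina, Eve, Bob, Iris, Olivia, Carol, Nate


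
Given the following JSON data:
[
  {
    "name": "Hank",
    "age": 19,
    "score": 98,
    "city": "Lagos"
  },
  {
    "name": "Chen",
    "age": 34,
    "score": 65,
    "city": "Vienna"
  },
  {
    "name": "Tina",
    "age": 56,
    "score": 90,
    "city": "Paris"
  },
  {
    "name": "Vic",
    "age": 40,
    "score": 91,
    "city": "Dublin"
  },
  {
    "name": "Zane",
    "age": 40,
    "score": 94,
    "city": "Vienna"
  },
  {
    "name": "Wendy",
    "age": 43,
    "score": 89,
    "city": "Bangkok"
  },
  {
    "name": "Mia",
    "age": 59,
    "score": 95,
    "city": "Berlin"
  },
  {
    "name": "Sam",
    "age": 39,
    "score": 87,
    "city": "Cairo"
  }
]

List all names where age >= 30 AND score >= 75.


Checking both conditions:
  Hank (age=19, score=98) -> no
  Chen (age=34, score=65) -> no
  Tina (age=56, score=90) -> YES
  Vic (age=40, score=91) -> YES
  Zane (age=40, score=94) -> YES
  Wendy (age=43, score=89) -> YES
  Mia (age=59, score=95) -> YES
  Sam (age=39, score=87) -> YES


ANSWER: Tina, Vic, Zane, Wendy, Mia, Sam


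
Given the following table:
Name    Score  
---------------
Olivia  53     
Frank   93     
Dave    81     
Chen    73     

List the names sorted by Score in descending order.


Sorting by Score (descending):
  Frank: 93
  Dave: 81
  Chen: 73
  Olivia: 53


ANSWER: Frank, Dave, Chen, Olivia


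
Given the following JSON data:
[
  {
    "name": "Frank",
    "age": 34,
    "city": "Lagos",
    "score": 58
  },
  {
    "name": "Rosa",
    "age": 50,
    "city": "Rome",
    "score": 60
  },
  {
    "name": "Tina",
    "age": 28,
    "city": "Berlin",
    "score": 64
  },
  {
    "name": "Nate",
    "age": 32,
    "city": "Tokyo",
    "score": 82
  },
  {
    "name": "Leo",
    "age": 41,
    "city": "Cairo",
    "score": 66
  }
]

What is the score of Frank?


Looking up record where name = Frank
Record index: 0
Field 'score' = 58

ANSWER: 58


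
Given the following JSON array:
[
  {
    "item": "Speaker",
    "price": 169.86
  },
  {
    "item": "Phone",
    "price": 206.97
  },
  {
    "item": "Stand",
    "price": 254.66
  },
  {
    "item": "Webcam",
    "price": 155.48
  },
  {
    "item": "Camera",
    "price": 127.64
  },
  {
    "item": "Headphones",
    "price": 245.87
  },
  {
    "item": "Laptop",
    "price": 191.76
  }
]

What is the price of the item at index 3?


Array index 3 -> Webcam
price = 155.48

ANSWER: 155.48


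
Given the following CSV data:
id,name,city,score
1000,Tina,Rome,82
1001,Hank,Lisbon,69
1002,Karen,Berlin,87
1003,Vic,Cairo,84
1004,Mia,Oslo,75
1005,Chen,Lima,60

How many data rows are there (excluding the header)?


Counting rows (excluding header):
Header: id,name,city,score
Data rows: 6

ANSWER: 6


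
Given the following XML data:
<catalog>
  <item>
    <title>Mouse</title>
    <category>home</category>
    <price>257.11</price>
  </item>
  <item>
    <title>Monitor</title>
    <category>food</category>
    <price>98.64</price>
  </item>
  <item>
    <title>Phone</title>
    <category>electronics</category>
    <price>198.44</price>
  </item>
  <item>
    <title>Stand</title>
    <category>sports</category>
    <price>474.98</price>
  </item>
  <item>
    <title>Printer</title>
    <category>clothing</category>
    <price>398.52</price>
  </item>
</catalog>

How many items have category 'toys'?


Scanning <item> elements for <category>toys</category>:
Count: 0

ANSWER: 0


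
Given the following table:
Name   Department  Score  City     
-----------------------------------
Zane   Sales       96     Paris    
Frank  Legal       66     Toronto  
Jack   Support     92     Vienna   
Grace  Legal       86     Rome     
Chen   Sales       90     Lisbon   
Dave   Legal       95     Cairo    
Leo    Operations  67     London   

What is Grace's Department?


Row 4: Grace
Department = Legal

ANSWER: Legal


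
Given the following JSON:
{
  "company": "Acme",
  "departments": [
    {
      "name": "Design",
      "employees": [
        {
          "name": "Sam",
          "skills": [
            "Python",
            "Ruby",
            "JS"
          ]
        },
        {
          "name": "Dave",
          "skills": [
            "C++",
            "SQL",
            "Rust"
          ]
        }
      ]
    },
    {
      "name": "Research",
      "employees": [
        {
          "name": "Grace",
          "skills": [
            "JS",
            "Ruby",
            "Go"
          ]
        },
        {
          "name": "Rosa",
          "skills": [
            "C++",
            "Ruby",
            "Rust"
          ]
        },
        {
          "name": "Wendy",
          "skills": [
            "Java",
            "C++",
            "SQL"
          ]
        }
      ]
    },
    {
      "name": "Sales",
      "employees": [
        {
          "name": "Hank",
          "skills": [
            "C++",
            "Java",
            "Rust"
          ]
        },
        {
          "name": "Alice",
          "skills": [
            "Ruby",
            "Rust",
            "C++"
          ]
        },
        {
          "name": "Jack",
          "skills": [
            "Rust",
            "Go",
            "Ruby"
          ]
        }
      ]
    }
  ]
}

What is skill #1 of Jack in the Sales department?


Path: departments[2].employees[2].skills[0]
Value: Rust

ANSWER: Rust


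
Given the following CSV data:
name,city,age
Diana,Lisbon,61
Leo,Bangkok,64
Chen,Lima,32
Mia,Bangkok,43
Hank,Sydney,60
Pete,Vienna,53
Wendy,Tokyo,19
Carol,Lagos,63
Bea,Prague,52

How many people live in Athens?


Scanning city column for 'Athens':
Total matches: 0

ANSWER: 0


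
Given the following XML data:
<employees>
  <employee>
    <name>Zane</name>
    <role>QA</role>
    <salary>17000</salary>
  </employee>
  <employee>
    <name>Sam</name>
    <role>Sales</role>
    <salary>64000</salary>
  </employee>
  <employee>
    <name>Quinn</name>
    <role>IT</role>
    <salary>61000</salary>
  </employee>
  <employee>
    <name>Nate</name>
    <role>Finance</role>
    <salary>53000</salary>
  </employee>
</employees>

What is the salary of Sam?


Searching for <employee> with <name>Sam</name>
Found at position 2
<salary>64000</salary>

ANSWER: 64000


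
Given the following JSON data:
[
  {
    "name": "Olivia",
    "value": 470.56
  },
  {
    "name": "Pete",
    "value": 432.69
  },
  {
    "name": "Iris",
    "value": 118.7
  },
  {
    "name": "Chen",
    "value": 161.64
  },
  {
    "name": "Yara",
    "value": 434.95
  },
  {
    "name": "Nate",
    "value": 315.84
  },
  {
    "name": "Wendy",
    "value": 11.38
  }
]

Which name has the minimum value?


Comparing values:
  Olivia: 470.56
  Pete: 432.69
  Iris: 118.7
  Chen: 161.64
  Yara: 434.95
  Nate: 315.84
  Wendy: 11.38
Minimum: Wendy (11.38)

ANSWER: Wendy


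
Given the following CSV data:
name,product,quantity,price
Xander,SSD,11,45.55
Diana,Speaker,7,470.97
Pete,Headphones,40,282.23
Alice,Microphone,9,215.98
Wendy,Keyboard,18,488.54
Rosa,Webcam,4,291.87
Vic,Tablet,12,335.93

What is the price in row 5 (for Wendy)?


Row 5: Wendy
Column 'price' = 488.54

ANSWER: 488.54


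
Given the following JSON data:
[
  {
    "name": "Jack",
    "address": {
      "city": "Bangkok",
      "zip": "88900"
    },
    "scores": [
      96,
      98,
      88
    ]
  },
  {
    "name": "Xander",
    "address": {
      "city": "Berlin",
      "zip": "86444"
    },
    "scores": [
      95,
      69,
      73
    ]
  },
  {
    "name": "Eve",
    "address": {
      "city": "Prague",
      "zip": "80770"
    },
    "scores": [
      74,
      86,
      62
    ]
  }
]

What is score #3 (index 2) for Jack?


Path: records[0].scores[2]
Value: 88

ANSWER: 88


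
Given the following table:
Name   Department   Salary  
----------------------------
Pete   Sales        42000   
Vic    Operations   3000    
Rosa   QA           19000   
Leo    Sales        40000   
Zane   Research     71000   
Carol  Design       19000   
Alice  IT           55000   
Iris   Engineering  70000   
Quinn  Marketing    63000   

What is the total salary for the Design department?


Design department members:
  Carol: 19000
Total = 19000 = 19000

ANSWER: 19000


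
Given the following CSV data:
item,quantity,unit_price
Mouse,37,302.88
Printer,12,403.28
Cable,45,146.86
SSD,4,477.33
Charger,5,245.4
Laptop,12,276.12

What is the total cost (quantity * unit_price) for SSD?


Row: SSD
quantity = 4
unit_price = 477.33
total = 4 * 477.33 = 1909.32

ANSWER: 1909.32


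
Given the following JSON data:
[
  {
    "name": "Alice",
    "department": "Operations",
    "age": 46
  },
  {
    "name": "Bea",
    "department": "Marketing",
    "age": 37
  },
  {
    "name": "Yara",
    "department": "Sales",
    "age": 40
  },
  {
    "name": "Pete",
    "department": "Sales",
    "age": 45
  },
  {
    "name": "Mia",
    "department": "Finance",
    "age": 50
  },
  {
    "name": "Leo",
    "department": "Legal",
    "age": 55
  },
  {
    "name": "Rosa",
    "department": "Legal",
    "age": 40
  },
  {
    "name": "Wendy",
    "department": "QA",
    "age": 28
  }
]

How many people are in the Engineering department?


Scanning records for department = Engineering
  No matches found
Count: 0

ANSWER: 0


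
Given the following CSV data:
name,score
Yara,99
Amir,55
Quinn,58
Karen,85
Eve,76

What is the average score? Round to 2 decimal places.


Scores: 99, 55, 58, 85, 76
Sum = 373
Count = 5
Average = 373 / 5 = 74.60

ANSWER: 74.60


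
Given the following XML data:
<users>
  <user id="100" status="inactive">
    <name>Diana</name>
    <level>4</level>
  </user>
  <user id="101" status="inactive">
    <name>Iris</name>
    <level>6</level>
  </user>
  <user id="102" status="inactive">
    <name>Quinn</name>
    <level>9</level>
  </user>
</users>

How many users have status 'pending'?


Counting users with status='pending':
Count: 0

ANSWER: 0


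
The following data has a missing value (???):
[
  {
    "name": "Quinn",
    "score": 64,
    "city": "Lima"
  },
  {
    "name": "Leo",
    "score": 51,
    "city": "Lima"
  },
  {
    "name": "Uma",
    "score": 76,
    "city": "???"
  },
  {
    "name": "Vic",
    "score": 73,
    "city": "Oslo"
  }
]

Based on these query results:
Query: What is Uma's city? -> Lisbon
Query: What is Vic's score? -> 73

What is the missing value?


The missing value is Uma's city
From query: Uma's city = Lisbon

ANSWER: Lisbon


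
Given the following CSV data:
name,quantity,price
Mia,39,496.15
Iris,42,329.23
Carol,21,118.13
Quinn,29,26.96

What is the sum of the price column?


Values in 'price' column:
  Row 1: 496.15
  Row 2: 329.23
  Row 3: 118.13
  Row 4: 26.96
Sum = 496.15 + 329.23 + 118.13 + 26.96 = 970.47

ANSWER: 970.47


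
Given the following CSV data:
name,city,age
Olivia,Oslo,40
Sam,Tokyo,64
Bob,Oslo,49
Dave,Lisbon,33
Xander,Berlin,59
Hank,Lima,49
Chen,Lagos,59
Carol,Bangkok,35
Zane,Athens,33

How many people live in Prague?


Scanning city column for 'Prague':
Total matches: 0

ANSWER: 0


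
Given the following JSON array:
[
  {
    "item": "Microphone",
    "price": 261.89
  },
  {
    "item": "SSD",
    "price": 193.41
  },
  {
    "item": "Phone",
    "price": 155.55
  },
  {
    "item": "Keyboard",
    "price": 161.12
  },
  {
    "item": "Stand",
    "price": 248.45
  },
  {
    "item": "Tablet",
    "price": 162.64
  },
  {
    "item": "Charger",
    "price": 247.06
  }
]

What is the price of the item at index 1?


Array index 1 -> SSD
price = 193.41

ANSWER: 193.41


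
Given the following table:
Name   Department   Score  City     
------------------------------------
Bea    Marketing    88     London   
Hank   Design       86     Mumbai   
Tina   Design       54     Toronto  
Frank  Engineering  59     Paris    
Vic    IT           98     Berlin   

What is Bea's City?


Row 1: Bea
City = London

ANSWER: London


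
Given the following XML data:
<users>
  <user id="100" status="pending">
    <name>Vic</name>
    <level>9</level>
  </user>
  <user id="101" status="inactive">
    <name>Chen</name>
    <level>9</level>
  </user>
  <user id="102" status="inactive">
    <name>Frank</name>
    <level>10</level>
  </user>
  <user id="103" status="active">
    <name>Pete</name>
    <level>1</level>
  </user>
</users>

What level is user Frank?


Finding user: Frank
<level>10</level>

ANSWER: 10


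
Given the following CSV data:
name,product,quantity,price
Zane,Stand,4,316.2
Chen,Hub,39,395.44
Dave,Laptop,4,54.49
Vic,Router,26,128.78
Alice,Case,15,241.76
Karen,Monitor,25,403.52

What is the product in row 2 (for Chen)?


Row 2: Chen
Column 'product' = Hub

ANSWER: Hub


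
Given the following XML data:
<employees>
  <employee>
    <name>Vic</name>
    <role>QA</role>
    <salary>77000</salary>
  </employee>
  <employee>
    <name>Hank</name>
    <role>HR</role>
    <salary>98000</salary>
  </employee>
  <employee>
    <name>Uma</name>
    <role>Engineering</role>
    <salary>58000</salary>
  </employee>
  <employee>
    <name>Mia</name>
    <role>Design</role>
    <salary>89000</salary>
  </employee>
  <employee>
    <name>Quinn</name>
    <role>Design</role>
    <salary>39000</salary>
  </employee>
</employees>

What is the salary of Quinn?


Searching for <employee> with <name>Quinn</name>
Found at position 5
<salary>39000</salary>

ANSWER: 39000


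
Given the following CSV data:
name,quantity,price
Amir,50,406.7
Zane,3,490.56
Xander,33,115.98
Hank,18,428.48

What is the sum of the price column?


Values in 'price' column:
  Row 1: 406.7
  Row 2: 490.56
  Row 3: 115.98
  Row 4: 428.48
Sum = 406.7 + 490.56 + 115.98 + 428.48 = 1441.72

ANSWER: 1441.72


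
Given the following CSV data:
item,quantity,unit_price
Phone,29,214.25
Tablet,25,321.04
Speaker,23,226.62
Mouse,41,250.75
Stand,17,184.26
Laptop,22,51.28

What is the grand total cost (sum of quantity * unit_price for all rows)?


Computing row totals:
  Phone: 29 * 214.25 = 6213.25
  Tablet: 25 * 321.04 = 8026.0
  Speaker: 23 * 226.62 = 5212.26
  Mouse: 41 * 250.75 = 10280.75
  Stand: 17 * 184.26 = 3132.42
  Laptop: 22 * 51.28 = 1128.16
Grand total = 6213.25 + 8026.0 + 5212.26 + 10280.75 + 3132.42 + 1128.16 = 33992.84

ANSWER: 33992.84


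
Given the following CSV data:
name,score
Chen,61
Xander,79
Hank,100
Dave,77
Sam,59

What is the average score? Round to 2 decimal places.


Scores: 61, 79, 100, 77, 59
Sum = 376
Count = 5
Average = 376 / 5 = 75.20

ANSWER: 75.20


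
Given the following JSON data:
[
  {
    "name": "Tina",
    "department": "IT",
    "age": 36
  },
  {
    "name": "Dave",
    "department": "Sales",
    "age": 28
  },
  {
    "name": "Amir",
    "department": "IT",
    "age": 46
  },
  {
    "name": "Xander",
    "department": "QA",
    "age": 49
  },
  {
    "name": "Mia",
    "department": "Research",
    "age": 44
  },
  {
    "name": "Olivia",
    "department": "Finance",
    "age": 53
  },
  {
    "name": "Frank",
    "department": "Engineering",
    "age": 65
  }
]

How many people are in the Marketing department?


Scanning records for department = Marketing
  No matches found
Count: 0

ANSWER: 0


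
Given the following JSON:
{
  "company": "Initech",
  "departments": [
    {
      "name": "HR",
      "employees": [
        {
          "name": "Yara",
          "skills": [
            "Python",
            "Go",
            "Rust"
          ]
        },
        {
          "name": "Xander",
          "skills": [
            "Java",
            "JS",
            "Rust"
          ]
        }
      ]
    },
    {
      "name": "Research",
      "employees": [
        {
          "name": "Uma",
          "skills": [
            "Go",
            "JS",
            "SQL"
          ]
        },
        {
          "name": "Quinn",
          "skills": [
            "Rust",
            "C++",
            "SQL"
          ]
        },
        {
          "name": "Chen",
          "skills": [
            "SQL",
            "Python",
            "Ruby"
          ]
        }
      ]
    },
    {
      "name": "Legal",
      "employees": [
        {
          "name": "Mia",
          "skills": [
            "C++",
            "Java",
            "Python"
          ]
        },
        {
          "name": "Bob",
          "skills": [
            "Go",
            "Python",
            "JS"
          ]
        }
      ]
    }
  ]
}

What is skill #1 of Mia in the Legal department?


Path: departments[2].employees[0].skills[0]
Value: C++

ANSWER: C++


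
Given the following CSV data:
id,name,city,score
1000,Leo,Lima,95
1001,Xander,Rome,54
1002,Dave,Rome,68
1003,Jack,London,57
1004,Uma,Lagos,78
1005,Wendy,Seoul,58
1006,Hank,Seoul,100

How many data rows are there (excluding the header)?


Counting rows (excluding header):
Header: id,name,city,score
Data rows: 7

ANSWER: 7


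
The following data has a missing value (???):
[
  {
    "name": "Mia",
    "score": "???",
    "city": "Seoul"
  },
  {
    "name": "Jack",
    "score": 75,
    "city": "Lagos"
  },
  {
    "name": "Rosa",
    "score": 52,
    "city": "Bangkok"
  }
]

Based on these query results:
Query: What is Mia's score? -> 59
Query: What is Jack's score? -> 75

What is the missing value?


The missing value is Mia's score
From query: Mia's score = 59

ANSWER: 59


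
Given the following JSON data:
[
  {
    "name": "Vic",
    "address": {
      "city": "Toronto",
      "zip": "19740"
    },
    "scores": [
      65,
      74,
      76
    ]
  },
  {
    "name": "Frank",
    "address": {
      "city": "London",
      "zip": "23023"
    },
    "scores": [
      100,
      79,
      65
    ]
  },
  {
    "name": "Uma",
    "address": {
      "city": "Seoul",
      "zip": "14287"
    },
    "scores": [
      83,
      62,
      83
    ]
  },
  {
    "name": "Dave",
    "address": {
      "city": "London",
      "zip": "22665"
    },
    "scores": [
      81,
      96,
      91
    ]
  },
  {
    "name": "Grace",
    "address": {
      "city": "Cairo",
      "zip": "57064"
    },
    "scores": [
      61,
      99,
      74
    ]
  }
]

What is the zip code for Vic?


Path: records[0].address.zip
Value: 19740

ANSWER: 19740


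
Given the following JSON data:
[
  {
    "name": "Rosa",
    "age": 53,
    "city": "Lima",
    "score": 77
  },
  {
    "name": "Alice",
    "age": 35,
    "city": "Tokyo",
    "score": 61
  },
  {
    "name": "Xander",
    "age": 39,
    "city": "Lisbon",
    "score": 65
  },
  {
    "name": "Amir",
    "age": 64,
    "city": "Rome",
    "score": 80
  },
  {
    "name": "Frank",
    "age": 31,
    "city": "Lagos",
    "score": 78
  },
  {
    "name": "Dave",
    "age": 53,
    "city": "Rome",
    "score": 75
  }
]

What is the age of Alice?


Looking up record where name = Alice
Record index: 1
Field 'age' = 35

ANSWER: 35


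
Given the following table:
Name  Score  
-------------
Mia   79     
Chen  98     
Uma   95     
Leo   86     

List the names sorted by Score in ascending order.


Sorting by Score (ascending):
  Mia: 79
  Leo: 86
  Uma: 95
  Chen: 98


ANSWER: Mia, Leo, Uma, Chen


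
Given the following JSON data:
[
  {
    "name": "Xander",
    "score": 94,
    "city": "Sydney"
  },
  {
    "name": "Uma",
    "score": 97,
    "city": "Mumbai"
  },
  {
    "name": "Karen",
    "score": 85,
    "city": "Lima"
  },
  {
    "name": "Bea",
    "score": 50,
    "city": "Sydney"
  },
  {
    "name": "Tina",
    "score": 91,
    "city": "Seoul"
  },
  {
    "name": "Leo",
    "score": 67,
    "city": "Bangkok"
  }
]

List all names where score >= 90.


Filtering records where score >= 90:
  Xander (score=94) -> YES
  Uma (score=97) -> YES
  Karen (score=85) -> no
  Bea (score=50) -> no
  Tina (score=91) -> YES
  Leo (score=67) -> no


ANSWER: Xander, Uma, Tina


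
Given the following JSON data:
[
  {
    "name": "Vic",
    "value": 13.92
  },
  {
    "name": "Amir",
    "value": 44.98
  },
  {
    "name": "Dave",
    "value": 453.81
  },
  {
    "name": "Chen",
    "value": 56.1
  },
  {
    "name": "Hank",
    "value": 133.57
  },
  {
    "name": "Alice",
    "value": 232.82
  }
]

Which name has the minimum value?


Comparing values:
  Vic: 13.92
  Amir: 44.98
  Dave: 453.81
  Chen: 56.1
  Hank: 133.57
  Alice: 232.82
Minimum: Vic (13.92)

ANSWER: Vic


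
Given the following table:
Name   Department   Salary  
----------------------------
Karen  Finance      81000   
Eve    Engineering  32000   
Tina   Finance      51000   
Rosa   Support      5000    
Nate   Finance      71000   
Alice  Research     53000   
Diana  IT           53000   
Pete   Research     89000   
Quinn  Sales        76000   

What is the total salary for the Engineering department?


Engineering department members:
  Eve: 32000
Total = 32000 = 32000

ANSWER: 32000


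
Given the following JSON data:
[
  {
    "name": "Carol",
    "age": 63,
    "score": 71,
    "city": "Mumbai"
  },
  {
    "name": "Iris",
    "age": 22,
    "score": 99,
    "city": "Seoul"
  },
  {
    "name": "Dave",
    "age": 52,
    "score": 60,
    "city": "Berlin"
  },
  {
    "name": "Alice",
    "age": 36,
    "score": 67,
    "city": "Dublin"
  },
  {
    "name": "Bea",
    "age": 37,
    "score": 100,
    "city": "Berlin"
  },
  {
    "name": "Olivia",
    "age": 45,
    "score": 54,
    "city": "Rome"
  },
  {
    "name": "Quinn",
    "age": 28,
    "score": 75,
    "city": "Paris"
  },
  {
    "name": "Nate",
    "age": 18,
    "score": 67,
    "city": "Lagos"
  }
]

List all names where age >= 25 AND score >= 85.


Checking both conditions:
  Carol (age=63, score=71) -> no
  Iris (age=22, score=99) -> no
  Dave (age=52, score=60) -> no
  Alice (age=36, score=67) -> no
  Bea (age=37, score=100) -> YES
  Olivia (age=45, score=54) -> no
  Quinn (age=28, score=75) -> no
  Nate (age=18, score=67) -> no


ANSWER: Bea


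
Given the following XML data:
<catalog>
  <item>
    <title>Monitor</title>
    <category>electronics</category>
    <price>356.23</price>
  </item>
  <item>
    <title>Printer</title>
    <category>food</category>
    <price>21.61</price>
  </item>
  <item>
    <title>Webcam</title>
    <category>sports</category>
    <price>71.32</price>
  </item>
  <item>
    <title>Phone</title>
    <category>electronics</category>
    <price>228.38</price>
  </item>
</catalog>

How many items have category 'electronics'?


Scanning <item> elements for <category>electronics</category>:
  Item 1: Monitor -> MATCH
  Item 4: Phone -> MATCH
Count: 2

ANSWER: 2


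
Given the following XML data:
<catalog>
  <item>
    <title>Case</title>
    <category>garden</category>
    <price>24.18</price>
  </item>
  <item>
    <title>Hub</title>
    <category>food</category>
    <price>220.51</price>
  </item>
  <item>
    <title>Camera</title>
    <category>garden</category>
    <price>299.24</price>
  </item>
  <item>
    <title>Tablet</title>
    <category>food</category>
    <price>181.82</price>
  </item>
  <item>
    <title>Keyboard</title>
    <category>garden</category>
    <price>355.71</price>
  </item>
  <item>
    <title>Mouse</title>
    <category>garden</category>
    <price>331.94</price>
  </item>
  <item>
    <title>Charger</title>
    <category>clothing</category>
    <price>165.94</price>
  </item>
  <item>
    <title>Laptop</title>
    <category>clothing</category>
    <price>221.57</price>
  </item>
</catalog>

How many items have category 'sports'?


Scanning <item> elements for <category>sports</category>:
Count: 0

ANSWER: 0


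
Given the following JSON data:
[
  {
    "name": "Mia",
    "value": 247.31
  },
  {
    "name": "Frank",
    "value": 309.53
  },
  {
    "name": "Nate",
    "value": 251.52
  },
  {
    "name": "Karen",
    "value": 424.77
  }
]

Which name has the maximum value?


Comparing values:
  Mia: 247.31
  Frank: 309.53
  Nate: 251.52
  Karen: 424.77
Maximum: Karen (424.77)

ANSWER: Karen


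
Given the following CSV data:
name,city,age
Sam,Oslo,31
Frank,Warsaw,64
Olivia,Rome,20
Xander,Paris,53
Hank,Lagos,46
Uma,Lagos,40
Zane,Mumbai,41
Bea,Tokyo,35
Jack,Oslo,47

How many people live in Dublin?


Scanning city column for 'Dublin':
Total matches: 0

ANSWER: 0


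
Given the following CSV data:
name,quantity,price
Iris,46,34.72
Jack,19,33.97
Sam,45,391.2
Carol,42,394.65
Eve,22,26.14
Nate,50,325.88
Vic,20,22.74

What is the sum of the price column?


Values in 'price' column:
  Row 1: 34.72
  Row 2: 33.97
  Row 3: 391.2
  Row 4: 394.65
  Row 5: 26.14
  Row 6: 325.88
  Row 7: 22.74
Sum = 34.72 + 33.97 + 391.2 + 394.65 + 26.14 + 325.88 + 22.74 = 1229.3

ANSWER: 1229.3


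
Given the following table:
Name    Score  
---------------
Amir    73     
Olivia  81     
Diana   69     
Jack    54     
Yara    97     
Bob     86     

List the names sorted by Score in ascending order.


Sorting by Score (ascending):
  Jack: 54
  Diana: 69
  Amir: 73
  Olivia: 81
  Bob: 86
  Yara: 97


ANSWER: Jack, Diana, Amir, Olivia, Bob, Yara


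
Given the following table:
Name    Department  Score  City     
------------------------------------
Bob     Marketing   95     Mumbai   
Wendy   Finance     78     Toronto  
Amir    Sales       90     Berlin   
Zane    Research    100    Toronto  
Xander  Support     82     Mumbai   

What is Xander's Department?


Row 5: Xander
Department = Support

ANSWER: Support


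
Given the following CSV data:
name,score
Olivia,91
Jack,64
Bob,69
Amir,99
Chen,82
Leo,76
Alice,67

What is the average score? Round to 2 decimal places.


Scores: 91, 64, 69, 99, 82, 76, 67
Sum = 548
Count = 7
Average = 548 / 7 = 78.29

ANSWER: 78.29


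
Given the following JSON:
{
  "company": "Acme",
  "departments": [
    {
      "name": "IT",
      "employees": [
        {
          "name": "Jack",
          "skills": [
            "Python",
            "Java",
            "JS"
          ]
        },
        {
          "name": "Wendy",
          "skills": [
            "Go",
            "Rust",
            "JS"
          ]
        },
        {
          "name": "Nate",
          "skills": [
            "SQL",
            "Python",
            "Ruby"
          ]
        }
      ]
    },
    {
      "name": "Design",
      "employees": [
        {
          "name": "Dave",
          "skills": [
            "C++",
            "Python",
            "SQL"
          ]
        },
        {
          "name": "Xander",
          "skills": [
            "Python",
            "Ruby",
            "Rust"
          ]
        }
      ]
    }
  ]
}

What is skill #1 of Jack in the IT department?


Path: departments[0].employees[0].skills[0]
Value: Python

ANSWER: Python


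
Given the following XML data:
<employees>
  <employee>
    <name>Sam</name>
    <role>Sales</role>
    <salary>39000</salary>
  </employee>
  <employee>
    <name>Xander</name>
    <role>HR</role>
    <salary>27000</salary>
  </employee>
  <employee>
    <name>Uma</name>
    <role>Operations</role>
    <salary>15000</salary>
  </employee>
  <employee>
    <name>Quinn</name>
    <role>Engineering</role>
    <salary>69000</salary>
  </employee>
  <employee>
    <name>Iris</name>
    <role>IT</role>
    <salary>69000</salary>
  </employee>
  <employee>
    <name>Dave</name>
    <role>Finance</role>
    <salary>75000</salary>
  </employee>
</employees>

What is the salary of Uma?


Searching for <employee> with <name>Uma</name>
Found at position 3
<salary>15000</salary>

ANSWER: 15000


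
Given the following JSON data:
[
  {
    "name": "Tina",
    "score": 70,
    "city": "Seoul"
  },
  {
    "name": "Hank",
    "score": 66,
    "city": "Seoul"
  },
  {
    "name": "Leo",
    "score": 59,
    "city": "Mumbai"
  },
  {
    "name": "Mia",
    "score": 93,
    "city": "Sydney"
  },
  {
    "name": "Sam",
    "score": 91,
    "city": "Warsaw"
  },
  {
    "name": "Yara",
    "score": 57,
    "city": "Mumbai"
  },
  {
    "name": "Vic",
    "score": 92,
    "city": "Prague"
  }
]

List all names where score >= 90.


Filtering records where score >= 90:
  Tina (score=70) -> no
  Hank (score=66) -> no
  Leo (score=59) -> no
  Mia (score=93) -> YES
  Sam (score=91) -> YES
  Yara (score=57) -> no
  Vic (score=92) -> YES


ANSWER: Mia, Sam, Vic


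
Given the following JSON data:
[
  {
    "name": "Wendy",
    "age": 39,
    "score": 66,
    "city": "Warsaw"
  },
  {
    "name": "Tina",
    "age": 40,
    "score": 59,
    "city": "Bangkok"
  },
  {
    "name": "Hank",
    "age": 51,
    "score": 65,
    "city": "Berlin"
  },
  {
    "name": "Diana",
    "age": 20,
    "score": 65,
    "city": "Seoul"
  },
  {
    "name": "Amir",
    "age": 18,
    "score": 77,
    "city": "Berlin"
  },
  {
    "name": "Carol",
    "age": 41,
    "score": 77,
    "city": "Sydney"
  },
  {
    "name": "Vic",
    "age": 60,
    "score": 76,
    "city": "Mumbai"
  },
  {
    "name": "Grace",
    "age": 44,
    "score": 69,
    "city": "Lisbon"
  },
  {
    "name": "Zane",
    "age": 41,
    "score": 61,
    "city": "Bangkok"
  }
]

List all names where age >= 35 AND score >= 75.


Checking both conditions:
  Wendy (age=39, score=66) -> no
  Tina (age=40, score=59) -> no
  Hank (age=51, score=65) -> no
  Diana (age=20, score=65) -> no
  Amir (age=18, score=77) -> no
  Carol (age=41, score=77) -> YES
  Vic (age=60, score=76) -> YES
  Grace (age=44, score=69) -> no
  Zane (age=41, score=61) -> no


ANSWER: Carol, Vic


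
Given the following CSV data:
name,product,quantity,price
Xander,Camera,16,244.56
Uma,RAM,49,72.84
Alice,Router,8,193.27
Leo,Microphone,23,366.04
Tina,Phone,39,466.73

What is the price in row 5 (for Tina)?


Row 5: Tina
Column 'price' = 466.73

ANSWER: 466.73


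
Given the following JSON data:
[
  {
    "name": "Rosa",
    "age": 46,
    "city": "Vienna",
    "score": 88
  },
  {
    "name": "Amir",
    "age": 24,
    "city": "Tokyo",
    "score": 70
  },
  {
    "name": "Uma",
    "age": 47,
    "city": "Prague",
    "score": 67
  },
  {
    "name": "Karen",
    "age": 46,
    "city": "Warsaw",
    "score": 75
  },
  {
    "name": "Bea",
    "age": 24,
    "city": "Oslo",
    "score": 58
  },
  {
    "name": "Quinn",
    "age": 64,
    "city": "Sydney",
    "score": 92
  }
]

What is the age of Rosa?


Looking up record where name = Rosa
Record index: 0
Field 'age' = 46

ANSWER: 46


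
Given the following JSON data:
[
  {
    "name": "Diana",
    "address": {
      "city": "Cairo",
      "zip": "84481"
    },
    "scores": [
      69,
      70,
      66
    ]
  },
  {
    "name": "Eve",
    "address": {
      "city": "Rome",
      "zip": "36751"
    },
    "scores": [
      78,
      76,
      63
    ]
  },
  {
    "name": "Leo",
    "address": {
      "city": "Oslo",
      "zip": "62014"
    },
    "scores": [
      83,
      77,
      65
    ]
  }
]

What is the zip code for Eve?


Path: records[1].address.zip
Value: 36751

ANSWER: 36751


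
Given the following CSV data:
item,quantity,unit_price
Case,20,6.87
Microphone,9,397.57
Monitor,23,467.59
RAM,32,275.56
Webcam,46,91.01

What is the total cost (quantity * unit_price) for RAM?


Row: RAM
quantity = 32
unit_price = 275.56
total = 32 * 275.56 = 8817.92

ANSWER: 8817.92


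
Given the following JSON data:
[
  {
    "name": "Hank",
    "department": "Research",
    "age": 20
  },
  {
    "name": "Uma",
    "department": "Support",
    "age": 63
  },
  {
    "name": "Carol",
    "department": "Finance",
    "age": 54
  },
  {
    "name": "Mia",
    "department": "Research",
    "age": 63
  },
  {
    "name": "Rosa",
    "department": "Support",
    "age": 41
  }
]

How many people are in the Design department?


Scanning records for department = Design
  No matches found
Count: 0

ANSWER: 0


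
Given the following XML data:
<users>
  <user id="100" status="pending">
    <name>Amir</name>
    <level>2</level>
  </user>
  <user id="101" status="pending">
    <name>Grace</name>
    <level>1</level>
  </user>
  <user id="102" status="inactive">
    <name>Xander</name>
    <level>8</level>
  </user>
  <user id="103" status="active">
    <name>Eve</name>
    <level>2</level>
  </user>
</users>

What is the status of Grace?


Finding user with name = Grace
user id="101" status="pending"

ANSWER: pending


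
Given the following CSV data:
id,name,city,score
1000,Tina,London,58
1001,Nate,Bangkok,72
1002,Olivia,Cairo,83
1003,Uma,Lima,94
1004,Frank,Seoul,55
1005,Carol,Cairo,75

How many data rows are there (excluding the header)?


Counting rows (excluding header):
Header: id,name,city,score
Data rows: 6

ANSWER: 6


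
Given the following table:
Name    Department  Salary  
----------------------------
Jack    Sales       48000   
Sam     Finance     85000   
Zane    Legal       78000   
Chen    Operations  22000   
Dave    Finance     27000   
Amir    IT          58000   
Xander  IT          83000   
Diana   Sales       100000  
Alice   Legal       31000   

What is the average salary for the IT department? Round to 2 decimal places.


IT department members:
  Amir: 58000
  Xander: 83000
Sum = 141000
Count = 2
Average = 141000 / 2 = 70500.00

ANSWER: 70500.00


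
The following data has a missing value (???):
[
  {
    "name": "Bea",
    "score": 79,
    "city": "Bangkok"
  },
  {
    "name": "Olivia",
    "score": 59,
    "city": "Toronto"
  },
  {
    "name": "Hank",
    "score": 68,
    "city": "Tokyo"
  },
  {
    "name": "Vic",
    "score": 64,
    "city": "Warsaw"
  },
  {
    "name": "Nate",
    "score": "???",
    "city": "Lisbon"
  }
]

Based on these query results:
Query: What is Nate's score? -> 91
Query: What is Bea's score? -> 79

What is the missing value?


The missing value is Nate's score
From query: Nate's score = 91

ANSWER: 91


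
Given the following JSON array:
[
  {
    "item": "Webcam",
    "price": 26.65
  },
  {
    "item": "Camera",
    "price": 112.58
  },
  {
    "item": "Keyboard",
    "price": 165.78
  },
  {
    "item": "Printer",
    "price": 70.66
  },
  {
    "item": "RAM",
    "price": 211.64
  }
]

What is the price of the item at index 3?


Array index 3 -> Printer
price = 70.66

ANSWER: 70.66


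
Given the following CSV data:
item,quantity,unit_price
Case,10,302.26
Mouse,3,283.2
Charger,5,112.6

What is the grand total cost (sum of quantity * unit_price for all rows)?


Computing row totals:
  Case: 10 * 302.26 = 3022.6
  Mouse: 3 * 283.2 = 849.6
  Charger: 5 * 112.6 = 563.0
Grand total = 3022.6 + 849.6 + 563.0 = 4435.2

ANSWER: 4435.2
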